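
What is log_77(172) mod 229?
138

Baby-step giant-step with step n = ⌈√229⌉ = 16.
Baby steps 77^j mod 229 (j:value) for j=0..15: 0:1, 1:77, 2:204, 3:136, 4:167, 5:35, 6:176, 7:41, 8:180, 9:120, 10:80, 11:206, 12:61, 13:117, 14:78, 15:52.
Giant-step multiplier: 77^(-16) ≡ 77^(228-16) = 77^212 ≡ 196 (mod 229).
Giant steps γ_i = 172·196^i mod 229: γ_0=172, γ_1=49, γ_2=215, γ_3=4, γ_4=97, γ_5=5, γ_6=64, γ_7=178, γ_8=80 (in table at j=10).
x = i·n + j = 8·16 + 10 = 138.
Check: 77^138 ≡ 172 (mod 229).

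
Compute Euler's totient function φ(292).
144

292 = 2^2 × 73
φ(n) = n × ∏(1 - 1/p) for each prime p dividing n
φ(292) = 292 × (1 - 1/2) × (1 - 1/73) = 144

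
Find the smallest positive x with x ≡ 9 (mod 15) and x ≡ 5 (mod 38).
309

Using Chinese Remainder Theorem:
M = 15 × 38 = 570
M1 = 38, M2 = 15
y1 = 38^(-1) mod 15 = 2
y2 = 15^(-1) mod 38 = 33
x = (9×38×2 + 5×15×33) mod 570 = 309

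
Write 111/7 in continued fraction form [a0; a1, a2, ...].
[15; 1, 6]

Euclidean algorithm steps:
111 = 15 × 7 + 6
7 = 1 × 6 + 1
6 = 6 × 1 + 0
Continued fraction: [15; 1, 6]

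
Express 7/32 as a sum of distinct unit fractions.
1/5 + 1/54 + 1/4320

Greedy algorithm:
7/32: ceiling(32/7) = 5, use 1/5
3/160: ceiling(160/3) = 54, use 1/54
1/4320: ceiling(4320/1) = 4320, use 1/4320
Result: 7/32 = 1/5 + 1/54 + 1/4320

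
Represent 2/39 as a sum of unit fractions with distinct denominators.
1/20 + 1/780

Greedy algorithm:
2/39: ceiling(39/2) = 20, use 1/20
1/780: ceiling(780/1) = 780, use 1/780
Result: 2/39 = 1/20 + 1/780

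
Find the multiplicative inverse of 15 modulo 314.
21

gcd(15, 314) = 1, so the inverse exists.
Extended Euclidean algorithm on (314, 15):
314 = 20 × 15 + 14  ⟹  14 = (1)·314 + (-20)·15
15 = 1 × 14 + 1  ⟹  1 = (-1)·314 + (21)·15
So (21)·15 ≡ 1 (mod 314), i.e. 15^(-1) ≡ 21 (mod 314).
Check: 15 × 21 = 315 ≡ 1 (mod 314)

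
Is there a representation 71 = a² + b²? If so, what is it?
Not possible

Factorization: 71 = 71
By Fermat: n is sum of two squares iff every prime p ≡ 3 (mod 4) appears to even power.
Prime(s) ≡ 3 (mod 4) with odd exponent: [(71, 1)]
Therefore 71 cannot be expressed as a² + b².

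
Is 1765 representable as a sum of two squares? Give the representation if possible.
1² + 42² (a=1, b=42)

Factorization: 1765 = 5 × 353
By Fermat: n is sum of two squares iff every prime p ≡ 3 (mod 4) appears to even power.
All primes ≡ 3 (mod 4) appear to even power.
Search a = 0, 1, 2, … for 1765 - a² a perfect square: first hit at a = 1: 1765 - 1 = 1764 = 42².
1765 = 1² + 42² = 1 + 1764 ✓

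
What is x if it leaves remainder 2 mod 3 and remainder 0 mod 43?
86

Using Chinese Remainder Theorem:
M = 3 × 43 = 129
M1 = 43, M2 = 3
y1 = 43^(-1) mod 3 = 1
y2 = 3^(-1) mod 43 = 29
x = (2×43×1 + 0×3×29) mod 129 = 86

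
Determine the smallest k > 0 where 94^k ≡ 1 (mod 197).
196

197 is prime, so ord(94) divides φ(197) = 196.
Divisors of 196: 1, 2, 4, 7, 14, 28, 49, 98, 196.
Repeated squaring: 94^1 ≡ 94, 94^2 ≡ 168, 94^4 ≡ 53, 94^8 ≡ 51, 94^16 ≡ 40, 94^32 ≡ 24, 94^64 ≡ 182, 94^128 ≡ 28 (mod 197).
Test 94^d mod 197 for each divisor d in increasing order:
94^1 ≡ 94
94^2 ≡ 168
94^4 ≡ 53
94^7 = 94^4·94^2·94^1 ≡ 120
94^14 = 94^8·94^4·94^2 ≡ 19
94^28 = 94^16·94^8·94^4 ≡ 164
94^49 = 94^32·94^16·94^1 ≡ 14
94^98 = 94^64·94^32·94^2 ≡ 196
94^196 = 94^128·94^64·94^4 ≡ 1  ← first divisor giving 1
The order is 196.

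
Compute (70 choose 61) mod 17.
0

Using Lucas' theorem:
Write n=70 and k=61 in base 17:
n in base 17: [4, 2]
k in base 17: [3, 10]
C(70,61) mod 17 = ∏ C(n_i, k_i) mod 17
Digit binomials (mod 17): C(4,3) = 4; C(2,10) = 0 (k_i > n_i)
Product: 4 × 0 = 0 ≡ 0 (mod 17)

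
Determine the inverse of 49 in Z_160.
49

gcd(49, 160) = 1, so the inverse exists.
Extended Euclidean algorithm on (160, 49):
160 = 3 × 49 + 13  ⟹  13 = (1)·160 + (-3)·49
49 = 3 × 13 + 10  ⟹  10 = (-3)·160 + (10)·49
13 = 1 × 10 + 3  ⟹  3 = (4)·160 + (-13)·49
10 = 3 × 3 + 1  ⟹  1 = (-15)·160 + (49)·49
So (49)·49 ≡ 1 (mod 160), i.e. 49^(-1) ≡ 49 (mod 160).
Check: 49 × 49 = 2401 ≡ 1 (mod 160)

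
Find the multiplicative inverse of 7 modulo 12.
7

gcd(7, 12) = 1, so the inverse exists.
Extended Euclidean algorithm on (12, 7):
12 = 1 × 7 + 5  ⟹  5 = (1)·12 + (-1)·7
7 = 1 × 5 + 2  ⟹  2 = (-1)·12 + (2)·7
5 = 2 × 2 + 1  ⟹  1 = (3)·12 + (-5)·7
So (-5)·7 ≡ 1 (mod 12), i.e. 7^(-1) ≡ -5 ≡ 7 (mod 12).
Check: 7 × 7 = 49 ≡ 1 (mod 12)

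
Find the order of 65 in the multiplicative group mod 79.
13

79 is prime, so ord(65) divides φ(79) = 78.
Divisors of 78: 1, 2, 3, 6, 13, 26, 39, 78.
Repeated squaring: 65^1 ≡ 65, 65^2 ≡ 38, 65^4 ≡ 22, 65^8 ≡ 10, 65^16 ≡ 21, 65^32 ≡ 46, 65^64 ≡ 62 (mod 79).
Test 65^d mod 79 for each divisor d in increasing order:
65^1 ≡ 65
65^2 ≡ 38
65^3 = 65^2·65^1 ≡ 21
65^6 = 65^4·65^2 ≡ 46
65^13 = 65^8·65^4·65^1 ≡ 1  ← first divisor giving 1
The order is 13.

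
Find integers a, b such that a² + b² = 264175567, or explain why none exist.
Not possible

Factorization: 264175567 = 61 × 163^3
By Fermat: n is sum of two squares iff every prime p ≡ 3 (mod 4) appears to even power.
Prime(s) ≡ 3 (mod 4) with odd exponent: [(163, 3)]
Therefore 264175567 cannot be expressed as a² + b².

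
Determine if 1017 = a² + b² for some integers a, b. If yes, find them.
21² + 24² (a=21, b=24)

Factorization: 1017 = 3^2 × 113
By Fermat: n is sum of two squares iff every prime p ≡ 3 (mod 4) appears to even power.
All primes ≡ 3 (mod 4) appear to even power.
Search a = 0, 1, 2, … for 1017 - a² a perfect square: first hit at a = 21: 1017 - 441 = 576 = 24².
1017 = 21² + 24² = 441 + 576 ✓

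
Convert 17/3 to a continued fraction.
[5; 1, 2]

Euclidean algorithm steps:
17 = 5 × 3 + 2
3 = 1 × 2 + 1
2 = 2 × 1 + 0
Continued fraction: [5; 1, 2]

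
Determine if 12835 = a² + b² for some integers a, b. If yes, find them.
Not possible

Factorization: 12835 = 5 × 17 × 151
By Fermat: n is sum of two squares iff every prime p ≡ 3 (mod 4) appears to even power.
Prime(s) ≡ 3 (mod 4) with odd exponent: [(151, 1)]
Therefore 12835 cannot be expressed as a² + b².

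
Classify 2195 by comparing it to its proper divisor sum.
deficient

Proper divisors of 2195: sum = 1 + 5 + 439 = 445
Since 445 < 2195, 2195 is deficient.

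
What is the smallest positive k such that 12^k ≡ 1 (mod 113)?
112

113 is prime, so ord(12) divides φ(113) = 112.
Divisors of 112: 1, 2, 4, 7, 8, 14, 16, 28, 56, 112.
Repeated squaring: 12^1 ≡ 12, 12^2 ≡ 31, 12^4 ≡ 57, 12^8 ≡ 85, 12^16 ≡ 106, 12^32 ≡ 49, 12^64 ≡ 28 (mod 113).
Test 12^d mod 113 for each divisor d in increasing order:
12^1 ≡ 12
12^2 ≡ 31
12^4 ≡ 57
12^7 = 12^4·12^2·12^1 ≡ 73
12^8 ≡ 85
12^14 = 12^8·12^4·12^2 ≡ 18
12^16 ≡ 106
12^28 = 12^16·12^8·12^4 ≡ 98
12^56 = 12^32·12^16·12^8 ≡ 112
12^112 = 12^64·12^32·12^16 ≡ 1  ← first divisor giving 1
The order is 112.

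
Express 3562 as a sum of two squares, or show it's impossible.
9² + 59² (a=9, b=59)

Factorization: 3562 = 2 × 13 × 137
By Fermat: n is sum of two squares iff every prime p ≡ 3 (mod 4) appears to even power.
All primes ≡ 3 (mod 4) appear to even power.
Search a = 0, 1, 2, … for 3562 - a² a perfect square: first hit at a = 9: 3562 - 81 = 3481 = 59².
3562 = 9² + 59² = 81 + 3481 ✓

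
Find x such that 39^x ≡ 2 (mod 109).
15

Baby-step giant-step with step n = ⌈√109⌉ = 11.
Baby steps 39^j mod 109 (j:value) for j=0..10: 0:1, 1:39, 2:104, 3:23, 4:25, 5:103, 6:93, 7:30, 8:80, 9:68, 10:36.
Giant-step multiplier: 39^(-11) ≡ 39^(108-11) = 39^97 ≡ 67 (mod 109).
Giant steps γ_i = 2·67^i mod 109: γ_0=2, γ_1=25 (in table at j=4).
x = i·n + j = 1·11 + 4 = 15.
Check: 39^15 ≡ 2 (mod 109).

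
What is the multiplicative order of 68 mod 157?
78

157 is prime, so ord(68) divides φ(157) = 156.
Divisors of 156: 1, 2, 3, 4, 6, 12, 13, 26, 39, 52, 78, 156.
Repeated squaring: 68^1 ≡ 68, 68^2 ≡ 71, 68^4 ≡ 17, 68^8 ≡ 132, 68^16 ≡ 154, 68^32 ≡ 9, 68^64 ≡ 81, 68^128 ≡ 124 (mod 157).
Test 68^d mod 157 for each divisor d in increasing order:
68^1 ≡ 68
68^2 ≡ 71
68^3 = 68^2·68^1 ≡ 118
68^4 ≡ 17
68^6 = 68^4·68^2 ≡ 108
68^12 = 68^8·68^4 ≡ 46
68^13 = 68^8·68^4·68^1 ≡ 145
68^26 = 68^16·68^8·68^2 ≡ 144
68^39 = 68^32·68^4·68^2·68^1 ≡ 156
68^52 = 68^32·68^16·68^4 ≡ 12
68^78 = 68^64·68^8·68^4·68^2 ≡ 1  ← first divisor giving 1
The order is 78.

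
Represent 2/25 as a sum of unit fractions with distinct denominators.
1/13 + 1/325

Greedy algorithm:
2/25: ceiling(25/2) = 13, use 1/13
1/325: ceiling(325/1) = 325, use 1/325
Result: 2/25 = 1/13 + 1/325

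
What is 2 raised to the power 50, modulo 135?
49

Repeated squaring. Binary of 50 = 110010.
2^1 ≡ 2 (mod 135); 2^2 ≡ 4 (mod 135); 2^4 ≡ 16 (mod 135); 2^8 ≡ 121 (mod 135); 2^16 ≡ 61 (mod 135); 2^32 ≡ 76 (mod 135)
2^50 = 2^2 × 2^16 × 2^32 ≡ 49 (mod 135)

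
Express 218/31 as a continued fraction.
[7; 31]

Euclidean algorithm steps:
218 = 7 × 31 + 1
31 = 31 × 1 + 0
Continued fraction: [7; 31]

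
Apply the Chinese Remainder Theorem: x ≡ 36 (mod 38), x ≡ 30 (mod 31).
340

Using Chinese Remainder Theorem:
M = 38 × 31 = 1178
M1 = 31, M2 = 38
y1 = 31^(-1) mod 38 = 27
y2 = 38^(-1) mod 31 = 9
x = (36×31×27 + 30×38×9) mod 1178 = 340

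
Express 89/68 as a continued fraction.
[1; 3, 4, 5]

Euclidean algorithm steps:
89 = 1 × 68 + 21
68 = 3 × 21 + 5
21 = 4 × 5 + 1
5 = 5 × 1 + 0
Continued fraction: [1; 3, 4, 5]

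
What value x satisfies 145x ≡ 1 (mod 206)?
27

gcd(145, 206) = 1, so the inverse exists.
Extended Euclidean algorithm on (206, 145):
206 = 1 × 145 + 61  ⟹  61 = (1)·206 + (-1)·145
145 = 2 × 61 + 23  ⟹  23 = (-2)·206 + (3)·145
61 = 2 × 23 + 15  ⟹  15 = (5)·206 + (-7)·145
23 = 1 × 15 + 8  ⟹  8 = (-7)·206 + (10)·145
15 = 1 × 8 + 7  ⟹  7 = (12)·206 + (-17)·145
8 = 1 × 7 + 1  ⟹  1 = (-19)·206 + (27)·145
So (27)·145 ≡ 1 (mod 206), i.e. 145^(-1) ≡ 27 (mod 206).
Check: 145 × 27 = 3915 ≡ 1 (mod 206)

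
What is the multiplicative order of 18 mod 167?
83

167 is prime, so ord(18) divides φ(167) = 166.
Divisors of 166: 1, 2, 83, 166.
Repeated squaring: 18^1 ≡ 18, 18^2 ≡ 157, 18^4 ≡ 100, 18^8 ≡ 147, 18^16 ≡ 66, 18^32 ≡ 14, 18^64 ≡ 29, 18^128 ≡ 6 (mod 167).
Test 18^d mod 167 for each divisor d in increasing order:
18^1 ≡ 18
18^2 ≡ 157
18^83 = 18^64·18^16·18^2·18^1 ≡ 1  ← first divisor giving 1
The order is 83.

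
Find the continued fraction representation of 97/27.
[3; 1, 1, 2, 5]

Euclidean algorithm steps:
97 = 3 × 27 + 16
27 = 1 × 16 + 11
16 = 1 × 11 + 5
11 = 2 × 5 + 1
5 = 5 × 1 + 0
Continued fraction: [3; 1, 1, 2, 5]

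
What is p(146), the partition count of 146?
27517052599

p(n) counts ways to write n as a sum of positive integers (order ignored).
Euler's pentagonal recurrence: p(k) = p(k-1) + p(k-2) - p(k-5) - p(k-7) + p(k-12) + p(k-15) - ... (offsets j(3j∓1)/2, signs ++--, p(0)=1, p(<0)=0).
DP table for k = 0..145: p(0)=1, p(1)=1, p(2)=2, p(3)=3, p(4)=5, p(5)=7, p(6)=11, p(7)=15, p(8)=22, p(9)=30, p(10)=42, p(11)=56, p(12)=77, p(13)=101, p(14)=135, p(15)=176, p(16)=231, p(17)=297, p(18)=385, p(19)=490, p(20)=627, p(21)=792, p(22)=1002, p(23)=1255, p(24)=1575, p(25)=1958, p(26)=2436, p(27)=3010, p(28)=3718, p(29)=4565, p(30)=5604, p(31)=6842, p(32)=8349, p(33)=10143, p(34)=12310, p(35)=14883, p(36)=17977, p(37)=21637, p(38)=26015, p(39)=31185, p(40)=37338, p(41)=44583, p(42)=53174, p(43)=63261, p(44)=75175, p(45)=89134, p(46)=105558, p(47)=124754, p(48)=147273, p(49)=173525, p(50)=204226, p(51)=239943, p(52)=281589, p(53)=329931, p(54)=386155, p(55)=451276, p(56)=526823, p(57)=614154, p(58)=715220, p(59)=831820, p(60)=966467, p(61)=1121505, p(62)=1300156, p(63)=1505499, p(64)=1741630, p(65)=2012558, p(66)=2323520, p(67)=2679689, p(68)=3087735, p(69)=3554345, p(70)=4087968, p(71)=4697205, p(72)=5392783, p(73)=6185689, p(74)=7089500, p(75)=8118264, p(76)=9289091, p(77)=10619863, p(78)=12132164, p(79)=13848650, p(80)=15796476, p(81)=18004327, p(82)=20506255, p(83)=23338469, p(84)=26543660, p(85)=30167357, p(86)=34262962, p(87)=38887673, p(88)=44108109, p(89)=49995925, p(90)=56634173, p(91)=64112359, p(92)=72533807, p(93)=82010177, p(94)=92669720, p(95)=104651419, p(96)=118114304, p(97)=133230930, p(98)=150198136, p(99)=169229875, p(100)=190569292, p(101)=214481126, p(102)=241265379, p(103)=271248950, p(104)=304801365, p(105)=342325709, p(106)=384276336, p(107)=431149389, p(108)=483502844, p(109)=541946240, p(110)=607163746, p(111)=679903203, p(112)=761002156, p(113)=851376628, p(114)=952050665, p(115)=1064144451, p(116)=1188908248, p(117)=1327710076, p(118)=1482074143, p(119)=1653668665, p(120)=1844349560, p(121)=2056148051, p(122)=2291320912, p(123)=2552338241, p(124)=2841940500, p(125)=3163127352, p(126)=3519222692, p(127)=3913864295, p(128)=4351078600, p(129)=4835271870, p(130)=5371315400, p(131)=5964539504, p(132)=6620830889, p(133)=7346629512, p(134)=8149040695, p(135)=9035836076, p(136)=10015581680, p(137)=11097645016, p(138)=12292341831, p(139)=13610949895, p(140)=15065878135, p(141)=16670689208, p(142)=18440293320, p(143)=20390982757, p(144)=22540654445, p(145)=24908858009.
Final step: p(146) = p(145) + p(144) - p(141) - p(139) + p(134) + p(131) - p(124) - p(120) + p(111) + p(106) - p(95) - p(89) + p(76) + p(69) - p(54) - p(46) + p(29) + p(20) - p(1)
= 24908858009 + 22540654445 - 16670689208 - 13610949895 + 8149040695 + 5964539504 - 2841940500 - 1844349560 + 679903203 + 384276336 - 104651419 - 49995925 + 9289091 + 3554345 - 386155 - 105558 + 4565 + 627 - 1
= 27517052599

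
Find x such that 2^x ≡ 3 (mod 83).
72

Baby-step giant-step with step n = ⌈√83⌉ = 10.
Baby steps 2^j mod 83 (j:value) for j=0..9: 0:1, 1:2, 2:4, 3:8, 4:16, 5:32, 6:64, 7:45, 8:7, 9:14.
Giant-step multiplier: 2^(-10) ≡ 2^(82-10) = 2^72 ≡ 3 (mod 83).
Giant steps γ_i = 3·3^i mod 83: γ_0=3, γ_1=9, γ_2=27, γ_3=81, γ_4=77, γ_5=65, γ_6=29, γ_7=4 (in table at j=2).
x = i·n + j = 7·10 + 2 = 72.
Check: 2^72 ≡ 3 (mod 83).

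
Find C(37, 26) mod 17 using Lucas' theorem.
0

Using Lucas' theorem:
Write n=37 and k=26 in base 17:
n in base 17: [2, 3]
k in base 17: [1, 9]
C(37,26) mod 17 = ∏ C(n_i, k_i) mod 17
Digit binomials (mod 17): C(2,1) = 2; C(3,9) = 0 (k_i > n_i)
Product: 2 × 0 = 0 ≡ 0 (mod 17)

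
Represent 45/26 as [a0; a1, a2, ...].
[1; 1, 2, 1, 2, 2]

Euclidean algorithm steps:
45 = 1 × 26 + 19
26 = 1 × 19 + 7
19 = 2 × 7 + 5
7 = 1 × 5 + 2
5 = 2 × 2 + 1
2 = 2 × 1 + 0
Continued fraction: [1; 1, 2, 1, 2, 2]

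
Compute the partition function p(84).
26543660

p(n) counts ways to write n as a sum of positive integers (order ignored).
Euler's pentagonal recurrence: p(k) = p(k-1) + p(k-2) - p(k-5) - p(k-7) + p(k-12) + p(k-15) - ... (offsets j(3j∓1)/2, signs ++--, p(0)=1, p(<0)=0).
DP table for k = 0..83: p(0)=1, p(1)=1, p(2)=2, p(3)=3, p(4)=5, p(5)=7, p(6)=11, p(7)=15, p(8)=22, p(9)=30, p(10)=42, p(11)=56, p(12)=77, p(13)=101, p(14)=135, p(15)=176, p(16)=231, p(17)=297, p(18)=385, p(19)=490, p(20)=627, p(21)=792, p(22)=1002, p(23)=1255, p(24)=1575, p(25)=1958, p(26)=2436, p(27)=3010, p(28)=3718, p(29)=4565, p(30)=5604, p(31)=6842, p(32)=8349, p(33)=10143, p(34)=12310, p(35)=14883, p(36)=17977, p(37)=21637, p(38)=26015, p(39)=31185, p(40)=37338, p(41)=44583, p(42)=53174, p(43)=63261, p(44)=75175, p(45)=89134, p(46)=105558, p(47)=124754, p(48)=147273, p(49)=173525, p(50)=204226, p(51)=239943, p(52)=281589, p(53)=329931, p(54)=386155, p(55)=451276, p(56)=526823, p(57)=614154, p(58)=715220, p(59)=831820, p(60)=966467, p(61)=1121505, p(62)=1300156, p(63)=1505499, p(64)=1741630, p(65)=2012558, p(66)=2323520, p(67)=2679689, p(68)=3087735, p(69)=3554345, p(70)=4087968, p(71)=4697205, p(72)=5392783, p(73)=6185689, p(74)=7089500, p(75)=8118264, p(76)=9289091, p(77)=10619863, p(78)=12132164, p(79)=13848650, p(80)=15796476, p(81)=18004327, p(82)=20506255, p(83)=23338469.
Final step: p(84) = p(83) + p(82) - p(79) - p(77) + p(72) + p(69) - p(62) - p(58) + p(49) + p(44) - p(33) - p(27) + p(14) + p(7)
= 23338469 + 20506255 - 13848650 - 10619863 + 5392783 + 3554345 - 1300156 - 715220 + 173525 + 75175 - 10143 - 3010 + 135 + 15
= 26543660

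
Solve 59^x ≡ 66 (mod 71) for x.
21

Baby-step giant-step with step n = ⌈√71⌉ = 9.
Baby steps 59^j mod 71 (j:value) for j=0..8: 0:1, 1:59, 2:2, 3:47, 4:4, 5:23, 6:8, 7:46, 8:16.
Giant-step multiplier: 59^(-9) ≡ 59^(70-9) = 59^61 ≡ 44 (mod 71).
Giant steps γ_i = 66·44^i mod 71: γ_0=66, γ_1=64, γ_2=47 (in table at j=3).
x = i·n + j = 2·9 + 3 = 21.
Check: 59^21 ≡ 66 (mod 71).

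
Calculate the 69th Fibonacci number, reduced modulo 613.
412

Matrix identity: Q^n = [[F_(n+1), F_n], [F_n, F_(n-1)]] with Q = [[1,1],[1,0]].
n = 69 = 1000101₂. Square-and-multiply, entries mod 613:
Q^1 = [[1,1],[1,0]]
Q^2 = (Q^1)² = [[2,1],[1,1]]
Q^4 = (Q^2)² = [[5,3],[3,2]]
Q^8 = (Q^4)² = [[34,21],[21,13]]
Q^17 = (Q^8)²·Q = [[132,371],[371,374]]
Q^34 = (Q^17)² = [[589,148],[148,441]]
Q^69 = (Q^34)²·Q = [[215,412],[412,416]]
F_69 mod 613 = Q^69[0][1] = 412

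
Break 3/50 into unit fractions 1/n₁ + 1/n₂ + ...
1/17 + 1/850

Greedy algorithm:
3/50: ceiling(50/3) = 17, use 1/17
1/850: ceiling(850/1) = 850, use 1/850
Result: 3/50 = 1/17 + 1/850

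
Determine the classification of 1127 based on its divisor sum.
deficient

Proper divisors of 1127: sum = 1 + 7 + 23 + 49 + 161 = 241
Since 241 < 1127, 1127 is deficient.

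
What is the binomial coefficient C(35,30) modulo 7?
0

Using Lucas' theorem:
Write n=35 and k=30 in base 7:
n in base 7: [5, 0]
k in base 7: [4, 2]
C(35,30) mod 7 = ∏ C(n_i, k_i) mod 7
Digit binomials (mod 7): C(5,4) = 5; C(0,2) = 0 (k_i > n_i)
Product: 5 × 0 = 0 ≡ 0 (mod 7)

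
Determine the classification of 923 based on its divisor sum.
deficient

Proper divisors of 923: sum = 1 + 13 + 71 = 85
Since 85 < 923, 923 is deficient.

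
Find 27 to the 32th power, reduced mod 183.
180

Repeated squaring. Binary of 32 = 100000.
27^1 ≡ 27 (mod 183); 27^2 ≡ 180 (mod 183); 27^4 ≡ 9 (mod 183); 27^8 ≡ 81 (mod 183); 27^16 ≡ 156 (mod 183); 27^32 ≡ 180 (mod 183)
27^32 = 27^32 ≡ 180 (mod 183)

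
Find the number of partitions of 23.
1255

p(n) counts ways to write n as a sum of positive integers (order ignored).
Euler's pentagonal recurrence: p(k) = p(k-1) + p(k-2) - p(k-5) - p(k-7) + p(k-12) + p(k-15) - ... (offsets j(3j∓1)/2, signs ++--, p(0)=1, p(<0)=0).
DP table for k = 0..22: p(0)=1, p(1)=1, p(2)=2, p(3)=3, p(4)=5, p(5)=7, p(6)=11, p(7)=15, p(8)=22, p(9)=30, p(10)=42, p(11)=56, p(12)=77, p(13)=101, p(14)=135, p(15)=176, p(16)=231, p(17)=297, p(18)=385, p(19)=490, p(20)=627, p(21)=792, p(22)=1002.
Final step: p(23) = p(22) + p(21) - p(18) - p(16) + p(11) + p(8) - p(1)
= 1002 + 792 - 385 - 231 + 56 + 22 - 1
= 1255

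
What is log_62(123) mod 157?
125

Baby-step giant-step with step n = ⌈√157⌉ = 13.
Baby steps 62^j mod 157 (j:value) for j=0..12: 0:1, 1:62, 2:76, 3:2, 4:124, 5:152, 6:4, 7:91, 8:147, 9:8, 10:25, 11:137, 12:16.
Giant-step multiplier: 62^(-13) ≡ 62^(156-13) = 62^143 ≡ 22 (mod 157).
Giant steps γ_i = 123·22^i mod 157: γ_0=123, γ_1=37, γ_2=29, γ_3=10, γ_4=63, γ_5=130, γ_6=34, γ_7=120, γ_8=128, γ_9=147 (in table at j=8).
x = i·n + j = 9·13 + 8 = 125.
Check: 62^125 ≡ 123 (mod 157).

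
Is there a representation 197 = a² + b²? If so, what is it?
1² + 14² (a=1, b=14)

Factorization: 197 = 197
By Fermat: n is sum of two squares iff every prime p ≡ 3 (mod 4) appears to even power.
All primes ≡ 3 (mod 4) appear to even power.
Search a = 0, 1, 2, … for 197 - a² a perfect square: first hit at a = 1: 197 - 1 = 196 = 14².
197 = 1² + 14² = 1 + 196 ✓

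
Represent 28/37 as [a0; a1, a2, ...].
[0; 1, 3, 9]

Euclidean algorithm steps:
28 = 0 × 37 + 28
37 = 1 × 28 + 9
28 = 3 × 9 + 1
9 = 9 × 1 + 0
Continued fraction: [0; 1, 3, 9]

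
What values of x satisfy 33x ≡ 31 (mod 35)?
x ≡ 2 (mod 35)

gcd(33, 35) = 1, which divides 31, so solutions exist.
Find 33^(-1) mod 35 by the extended Euclidean algorithm:
35 = 1 × 33 + 2  ⟹  2 = (1)·35 + (-1)·33
33 = 16 × 2 + 1  ⟹  1 = (-16)·35 + (17)·33
So (17)·33 ≡ 1 (mod 35), i.e. 33^(-1) ≡ 17 (mod 35).
x ≡ 17 × 31 = 527 ≡ 2 (mod 35).
Check: 33 × 2 = 66 ≡ 31 (mod 35).
Unique solution: x ≡ 2 (mod 35)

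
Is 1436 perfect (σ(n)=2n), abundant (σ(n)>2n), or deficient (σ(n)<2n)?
deficient

Proper divisors of 1436: sum = 1 + 2 + 4 + 359 + 718 = 1084
Since 1084 < 1436, 1436 is deficient.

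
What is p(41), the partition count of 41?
44583

p(n) counts ways to write n as a sum of positive integers (order ignored).
Euler's pentagonal recurrence: p(k) = p(k-1) + p(k-2) - p(k-5) - p(k-7) + p(k-12) + p(k-15) - ... (offsets j(3j∓1)/2, signs ++--, p(0)=1, p(<0)=0).
DP table for k = 0..40: p(0)=1, p(1)=1, p(2)=2, p(3)=3, p(4)=5, p(5)=7, p(6)=11, p(7)=15, p(8)=22, p(9)=30, p(10)=42, p(11)=56, p(12)=77, p(13)=101, p(14)=135, p(15)=176, p(16)=231, p(17)=297, p(18)=385, p(19)=490, p(20)=627, p(21)=792, p(22)=1002, p(23)=1255, p(24)=1575, p(25)=1958, p(26)=2436, p(27)=3010, p(28)=3718, p(29)=4565, p(30)=5604, p(31)=6842, p(32)=8349, p(33)=10143, p(34)=12310, p(35)=14883, p(36)=17977, p(37)=21637, p(38)=26015, p(39)=31185, p(40)=37338.
Final step: p(41) = p(40) + p(39) - p(36) - p(34) + p(29) + p(26) - p(19) - p(15) + p(6) + p(1)
= 37338 + 31185 - 17977 - 12310 + 4565 + 2436 - 490 - 176 + 11 + 1
= 44583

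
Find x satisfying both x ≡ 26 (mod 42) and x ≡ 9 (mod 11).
152

Using Chinese Remainder Theorem:
M = 42 × 11 = 462
M1 = 11, M2 = 42
y1 = 11^(-1) mod 42 = 23
y2 = 42^(-1) mod 11 = 5
x = (26×11×23 + 9×42×5) mod 462 = 152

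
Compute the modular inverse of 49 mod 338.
69

gcd(49, 338) = 1, so the inverse exists.
Extended Euclidean algorithm on (338, 49):
338 = 6 × 49 + 44  ⟹  44 = (1)·338 + (-6)·49
49 = 1 × 44 + 5  ⟹  5 = (-1)·338 + (7)·49
44 = 8 × 5 + 4  ⟹  4 = (9)·338 + (-62)·49
5 = 1 × 4 + 1  ⟹  1 = (-10)·338 + (69)·49
So (69)·49 ≡ 1 (mod 338), i.e. 49^(-1) ≡ 69 (mod 338).
Check: 49 × 69 = 3381 ≡ 1 (mod 338)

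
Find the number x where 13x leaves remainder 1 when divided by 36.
25

gcd(13, 36) = 1, so the inverse exists.
Extended Euclidean algorithm on (36, 13):
36 = 2 × 13 + 10  ⟹  10 = (1)·36 + (-2)·13
13 = 1 × 10 + 3  ⟹  3 = (-1)·36 + (3)·13
10 = 3 × 3 + 1  ⟹  1 = (4)·36 + (-11)·13
So (-11)·13 ≡ 1 (mod 36), i.e. 13^(-1) ≡ -11 ≡ 25 (mod 36).
Check: 13 × 25 = 325 ≡ 1 (mod 36)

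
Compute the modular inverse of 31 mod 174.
73

gcd(31, 174) = 1, so the inverse exists.
Extended Euclidean algorithm on (174, 31):
174 = 5 × 31 + 19  ⟹  19 = (1)·174 + (-5)·31
31 = 1 × 19 + 12  ⟹  12 = (-1)·174 + (6)·31
19 = 1 × 12 + 7  ⟹  7 = (2)·174 + (-11)·31
12 = 1 × 7 + 5  ⟹  5 = (-3)·174 + (17)·31
7 = 1 × 5 + 2  ⟹  2 = (5)·174 + (-28)·31
5 = 2 × 2 + 1  ⟹  1 = (-13)·174 + (73)·31
So (73)·31 ≡ 1 (mod 174), i.e. 31^(-1) ≡ 73 (mod 174).
Check: 31 × 73 = 2263 ≡ 1 (mod 174)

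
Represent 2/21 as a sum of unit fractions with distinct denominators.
1/11 + 1/231

Greedy algorithm:
2/21: ceiling(21/2) = 11, use 1/11
1/231: ceiling(231/1) = 231, use 1/231
Result: 2/21 = 1/11 + 1/231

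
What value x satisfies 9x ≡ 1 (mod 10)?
9

gcd(9, 10) = 1, so the inverse exists.
Extended Euclidean algorithm on (10, 9):
10 = 1 × 9 + 1  ⟹  1 = (1)·10 + (-1)·9
So (-1)·9 ≡ 1 (mod 10), i.e. 9^(-1) ≡ -1 ≡ 9 (mod 10).
Check: 9 × 9 = 81 ≡ 1 (mod 10)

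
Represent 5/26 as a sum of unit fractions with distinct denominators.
1/6 + 1/39

Greedy algorithm:
5/26: ceiling(26/5) = 6, use 1/6
1/39: ceiling(39/1) = 39, use 1/39
Result: 5/26 = 1/6 + 1/39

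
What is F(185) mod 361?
252

Matrix identity: Q^n = [[F_(n+1), F_n], [F_n, F_(n-1)]] with Q = [[1,1],[1,0]].
n = 185 = 10111001₂. Square-and-multiply, entries mod 361:
Q^1 = [[1,1],[1,0]]
Q^2 = (Q^1)² = [[2,1],[1,1]]
Q^5 = (Q^2)²·Q = [[8,5],[5,3]]
Q^11 = (Q^5)²·Q = [[144,89],[89,55]]
Q^23 = (Q^11)²·Q = [[160,138],[138,22]]
Q^46 = (Q^23)² = [[241,207],[207,34]]
Q^92 = (Q^46)² = [[211,248],[248,324]]
Q^185 = (Q^92)²·Q = [[84,252],[252,193]]
F_185 mod 361 = Q^185[0][1] = 252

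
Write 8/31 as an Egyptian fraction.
1/4 + 1/124

Greedy algorithm:
8/31: ceiling(31/8) = 4, use 1/4
1/124: ceiling(124/1) = 124, use 1/124
Result: 8/31 = 1/4 + 1/124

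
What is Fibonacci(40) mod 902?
451

Matrix identity: Q^n = [[F_(n+1), F_n], [F_n, F_(n-1)]] with Q = [[1,1],[1,0]].
n = 40 = 101000₂. Square-and-multiply, entries mod 902:
Q^1 = [[1,1],[1,0]]
Q^2 = (Q^1)² = [[2,1],[1,1]]
Q^5 = (Q^2)²·Q = [[8,5],[5,3]]
Q^10 = (Q^5)² = [[89,55],[55,34]]
Q^20 = (Q^10)² = [[122,451],[451,573]]
Q^40 = (Q^20)² = [[1,451],[451,452]]
F_40 mod 902 = Q^40[0][1] = 451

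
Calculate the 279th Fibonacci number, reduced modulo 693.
34

Matrix identity: Q^n = [[F_(n+1), F_n], [F_n, F_(n-1)]] with Q = [[1,1],[1,0]].
n = 279 = 100010111₂. Square-and-multiply, entries mod 693:
Q^1 = [[1,1],[1,0]]
Q^2 = (Q^1)² = [[2,1],[1,1]]
Q^4 = (Q^2)² = [[5,3],[3,2]]
Q^8 = (Q^4)² = [[34,21],[21,13]]
Q^17 = (Q^8)²·Q = [[505,211],[211,294]]
Q^34 = (Q^17)² = [[170,190],[190,673]]
Q^69 = (Q^34)²·Q = [[638,551],[551,87]]
Q^139 = (Q^69)²·Q = [[627,320],[320,307]]
Q^279 = (Q^139)²·Q = [[231,34],[34,197]]
F_279 mod 693 = Q^279[0][1] = 34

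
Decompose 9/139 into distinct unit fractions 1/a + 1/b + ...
1/16 + 1/445 + 1/989680

Greedy algorithm:
9/139: ceiling(139/9) = 16, use 1/16
5/2224: ceiling(2224/5) = 445, use 1/445
1/989680: ceiling(989680/1) = 989680, use 1/989680
Result: 9/139 = 1/16 + 1/445 + 1/989680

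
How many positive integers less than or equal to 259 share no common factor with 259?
216

259 = 7 × 37
φ(n) = n × ∏(1 - 1/p) for each prime p dividing n
φ(259) = 259 × (1 - 1/7) × (1 - 1/37) = 216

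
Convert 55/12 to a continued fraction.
[4; 1, 1, 2, 2]

Euclidean algorithm steps:
55 = 4 × 12 + 7
12 = 1 × 7 + 5
7 = 1 × 5 + 2
5 = 2 × 2 + 1
2 = 2 × 1 + 0
Continued fraction: [4; 1, 1, 2, 2]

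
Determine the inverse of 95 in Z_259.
30

gcd(95, 259) = 1, so the inverse exists.
Extended Euclidean algorithm on (259, 95):
259 = 2 × 95 + 69  ⟹  69 = (1)·259 + (-2)·95
95 = 1 × 69 + 26  ⟹  26 = (-1)·259 + (3)·95
69 = 2 × 26 + 17  ⟹  17 = (3)·259 + (-8)·95
26 = 1 × 17 + 9  ⟹  9 = (-4)·259 + (11)·95
17 = 1 × 9 + 8  ⟹  8 = (7)·259 + (-19)·95
9 = 1 × 8 + 1  ⟹  1 = (-11)·259 + (30)·95
So (30)·95 ≡ 1 (mod 259), i.e. 95^(-1) ≡ 30 (mod 259).
Check: 95 × 30 = 2850 ≡ 1 (mod 259)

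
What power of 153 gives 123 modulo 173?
111

Baby-step giant-step with step n = ⌈√173⌉ = 14.
Baby steps 153^j mod 173 (j:value) for j=0..13: 0:1, 1:153, 2:54, 3:131, 4:148, 5:154, 6:34, 7:12, 8:106, 9:129, 10:15, 11:46, 12:118, 13:62.
Giant-step multiplier: 153^(-14) ≡ 153^(172-14) = 153^158 ≡ 167 (mod 173).
Giant steps γ_i = 123·167^i mod 173: γ_0=123, γ_1=127, γ_2=103, γ_3=74, γ_4=75, γ_5=69, γ_6=105, γ_7=62 (in table at j=13).
x = i·n + j = 7·14 + 13 = 111.
Check: 153^111 ≡ 123 (mod 173).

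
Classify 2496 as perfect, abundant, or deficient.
abundant

Proper divisors of 2496: sum = 1 + 2 + 3 + 4 + 6 + 8 + 12 + 13 + ... + 416 + 624 + 832 + 1248 (27 divisors) = 4616
Since 4616 > 2496, 2496 is abundant.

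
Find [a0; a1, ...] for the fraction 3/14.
[0; 4, 1, 2]

Euclidean algorithm steps:
3 = 0 × 14 + 3
14 = 4 × 3 + 2
3 = 1 × 2 + 1
2 = 2 × 1 + 0
Continued fraction: [0; 4, 1, 2]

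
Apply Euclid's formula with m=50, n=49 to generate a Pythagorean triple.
(99, 4900, 4901)

Euclid's formula: a = m² - n², b = 2mn, c = m² + n²
m = 50, n = 49
a = 50² - 49² = 2500 - 2401 = 99
b = 2 × 50 × 49 = 4900
c = 50² + 49² = 2500 + 2401 = 4901
Verification: 99² + 4900² = 9801 + 24010000 = 24019801 = 4901² ✓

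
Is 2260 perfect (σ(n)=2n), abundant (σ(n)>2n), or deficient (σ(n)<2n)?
abundant

Proper divisors of 2260: sum = 1 + 2 + 4 + 5 + 10 + 20 + 113 + 226 + 452 + 565 + 1130 = 2528
Since 2528 > 2260, 2260 is abundant.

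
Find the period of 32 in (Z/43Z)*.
14

43 is prime, so ord(32) divides φ(43) = 42.
Divisors of 42: 1, 2, 3, 6, 7, 14, 21, 42.
Repeated squaring: 32^1 ≡ 32, 32^2 ≡ 35, 32^4 ≡ 21, 32^8 ≡ 11, 32^16 ≡ 35, 32^32 ≡ 21 (mod 43).
Test 32^d mod 43 for each divisor d in increasing order:
32^1 ≡ 32
32^2 ≡ 35
32^3 = 32^2·32^1 ≡ 2
32^6 = 32^4·32^2 ≡ 4
32^7 = 32^4·32^2·32^1 ≡ 42
32^14 = 32^8·32^4·32^2 ≡ 1  ← first divisor giving 1
The order is 14.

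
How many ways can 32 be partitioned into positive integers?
8349

p(n) counts ways to write n as a sum of positive integers (order ignored).
Euler's pentagonal recurrence: p(k) = p(k-1) + p(k-2) - p(k-5) - p(k-7) + p(k-12) + p(k-15) - ... (offsets j(3j∓1)/2, signs ++--, p(0)=1, p(<0)=0).
DP table for k = 0..31: p(0)=1, p(1)=1, p(2)=2, p(3)=3, p(4)=5, p(5)=7, p(6)=11, p(7)=15, p(8)=22, p(9)=30, p(10)=42, p(11)=56, p(12)=77, p(13)=101, p(14)=135, p(15)=176, p(16)=231, p(17)=297, p(18)=385, p(19)=490, p(20)=627, p(21)=792, p(22)=1002, p(23)=1255, p(24)=1575, p(25)=1958, p(26)=2436, p(27)=3010, p(28)=3718, p(29)=4565, p(30)=5604, p(31)=6842.
Final step: p(32) = p(31) + p(30) - p(27) - p(25) + p(20) + p(17) - p(10) - p(6)
= 6842 + 5604 - 3010 - 1958 + 627 + 297 - 42 - 11
= 8349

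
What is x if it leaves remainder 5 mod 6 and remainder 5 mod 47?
5

Using Chinese Remainder Theorem:
M = 6 × 47 = 282
M1 = 47, M2 = 6
y1 = 47^(-1) mod 6 = 5
y2 = 6^(-1) mod 47 = 8
x = (5×47×5 + 5×6×8) mod 282 = 5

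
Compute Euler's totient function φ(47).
46

47 = 47
φ(n) = n × ∏(1 - 1/p) for each prime p dividing n
φ(47) = 47 × (1 - 1/47) = 46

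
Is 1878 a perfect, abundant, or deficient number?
abundant

Proper divisors of 1878: sum = 1 + 2 + 3 + 6 + 313 + 626 + 939 = 1890
Since 1890 > 1878, 1878 is abundant.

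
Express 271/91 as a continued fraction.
[2; 1, 44, 2]

Euclidean algorithm steps:
271 = 2 × 91 + 89
91 = 1 × 89 + 2
89 = 44 × 2 + 1
2 = 2 × 1 + 0
Continued fraction: [2; 1, 44, 2]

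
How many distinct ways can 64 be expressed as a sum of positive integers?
1741630

p(n) counts ways to write n as a sum of positive integers (order ignored).
Euler's pentagonal recurrence: p(k) = p(k-1) + p(k-2) - p(k-5) - p(k-7) + p(k-12) + p(k-15) - ... (offsets j(3j∓1)/2, signs ++--, p(0)=1, p(<0)=0).
DP table for k = 0..63: p(0)=1, p(1)=1, p(2)=2, p(3)=3, p(4)=5, p(5)=7, p(6)=11, p(7)=15, p(8)=22, p(9)=30, p(10)=42, p(11)=56, p(12)=77, p(13)=101, p(14)=135, p(15)=176, p(16)=231, p(17)=297, p(18)=385, p(19)=490, p(20)=627, p(21)=792, p(22)=1002, p(23)=1255, p(24)=1575, p(25)=1958, p(26)=2436, p(27)=3010, p(28)=3718, p(29)=4565, p(30)=5604, p(31)=6842, p(32)=8349, p(33)=10143, p(34)=12310, p(35)=14883, p(36)=17977, p(37)=21637, p(38)=26015, p(39)=31185, p(40)=37338, p(41)=44583, p(42)=53174, p(43)=63261, p(44)=75175, p(45)=89134, p(46)=105558, p(47)=124754, p(48)=147273, p(49)=173525, p(50)=204226, p(51)=239943, p(52)=281589, p(53)=329931, p(54)=386155, p(55)=451276, p(56)=526823, p(57)=614154, p(58)=715220, p(59)=831820, p(60)=966467, p(61)=1121505, p(62)=1300156, p(63)=1505499.
Final step: p(64) = p(63) + p(62) - p(59) - p(57) + p(52) + p(49) - p(42) - p(38) + p(29) + p(24) - p(13) - p(7)
= 1505499 + 1300156 - 831820 - 614154 + 281589 + 173525 - 53174 - 26015 + 4565 + 1575 - 101 - 15
= 1741630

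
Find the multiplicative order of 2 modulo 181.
180

181 is prime, so ord(2) divides φ(181) = 180.
Divisors of 180: 1, 2, 3, 4, 5, 6, 9, 10, 12, 15, 18, 20, 30, 36, 45, 60, 90, 180.
Repeated squaring: 2^1 ≡ 2, 2^2 ≡ 4, 2^4 ≡ 16, 2^8 ≡ 75, 2^16 ≡ 14, 2^32 ≡ 15, 2^64 ≡ 44, 2^128 ≡ 126 (mod 181).
Test 2^d mod 181 for each divisor d in increasing order:
2^1 ≡ 2
2^2 ≡ 4
2^3 = 2^2·2^1 ≡ 8
2^4 ≡ 16
2^5 = 2^4·2^1 ≡ 32
2^6 = 2^4·2^2 ≡ 64
2^9 = 2^8·2^1 ≡ 150
2^10 = 2^8·2^2 ≡ 119
2^12 = 2^8·2^4 ≡ 114
2^15 = 2^8·2^4·2^2·2^1 ≡ 7
2^18 = 2^16·2^2 ≡ 56
2^20 = 2^16·2^4 ≡ 43
2^30 = 2^16·2^8·2^4·2^2 ≡ 49
2^36 = 2^32·2^4 ≡ 59
2^45 = 2^32·2^8·2^4·2^1 ≡ 162
2^60 = 2^32·2^16·2^8·2^4 ≡ 48
2^90 = 2^64·2^16·2^8·2^2 ≡ 180
2^180 = 2^128·2^32·2^16·2^4 ≡ 1  ← first divisor giving 1
The order is 180.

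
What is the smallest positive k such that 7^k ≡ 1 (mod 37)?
9

37 is prime, so ord(7) divides φ(37) = 36.
Divisors of 36: 1, 2, 3, 4, 6, 9, 12, 18, 36.
Repeated squaring: 7^1 ≡ 7, 7^2 ≡ 12, 7^4 ≡ 33, 7^8 ≡ 16, 7^16 ≡ 34, 7^32 ≡ 9 (mod 37).
Test 7^d mod 37 for each divisor d in increasing order:
7^1 ≡ 7
7^2 ≡ 12
7^3 = 7^2·7^1 ≡ 10
7^4 ≡ 33
7^6 = 7^4·7^2 ≡ 26
7^9 = 7^8·7^1 ≡ 1  ← first divisor giving 1
The order is 9.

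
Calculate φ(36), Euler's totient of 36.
12

36 = 2^2 × 3^2
φ(n) = n × ∏(1 - 1/p) for each prime p dividing n
φ(36) = 36 × (1 - 1/2) × (1 - 1/3) = 12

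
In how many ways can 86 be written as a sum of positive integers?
34262962

p(n) counts ways to write n as a sum of positive integers (order ignored).
Euler's pentagonal recurrence: p(k) = p(k-1) + p(k-2) - p(k-5) - p(k-7) + p(k-12) + p(k-15) - ... (offsets j(3j∓1)/2, signs ++--, p(0)=1, p(<0)=0).
DP table for k = 0..85: p(0)=1, p(1)=1, p(2)=2, p(3)=3, p(4)=5, p(5)=7, p(6)=11, p(7)=15, p(8)=22, p(9)=30, p(10)=42, p(11)=56, p(12)=77, p(13)=101, p(14)=135, p(15)=176, p(16)=231, p(17)=297, p(18)=385, p(19)=490, p(20)=627, p(21)=792, p(22)=1002, p(23)=1255, p(24)=1575, p(25)=1958, p(26)=2436, p(27)=3010, p(28)=3718, p(29)=4565, p(30)=5604, p(31)=6842, p(32)=8349, p(33)=10143, p(34)=12310, p(35)=14883, p(36)=17977, p(37)=21637, p(38)=26015, p(39)=31185, p(40)=37338, p(41)=44583, p(42)=53174, p(43)=63261, p(44)=75175, p(45)=89134, p(46)=105558, p(47)=124754, p(48)=147273, p(49)=173525, p(50)=204226, p(51)=239943, p(52)=281589, p(53)=329931, p(54)=386155, p(55)=451276, p(56)=526823, p(57)=614154, p(58)=715220, p(59)=831820, p(60)=966467, p(61)=1121505, p(62)=1300156, p(63)=1505499, p(64)=1741630, p(65)=2012558, p(66)=2323520, p(67)=2679689, p(68)=3087735, p(69)=3554345, p(70)=4087968, p(71)=4697205, p(72)=5392783, p(73)=6185689, p(74)=7089500, p(75)=8118264, p(76)=9289091, p(77)=10619863, p(78)=12132164, p(79)=13848650, p(80)=15796476, p(81)=18004327, p(82)=20506255, p(83)=23338469, p(84)=26543660, p(85)=30167357.
Final step: p(86) = p(85) + p(84) - p(81) - p(79) + p(74) + p(71) - p(64) - p(60) + p(51) + p(46) - p(35) - p(29) + p(16) + p(9)
= 30167357 + 26543660 - 18004327 - 13848650 + 7089500 + 4697205 - 1741630 - 966467 + 239943 + 105558 - 14883 - 4565 + 231 + 30
= 34262962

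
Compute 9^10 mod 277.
88

Repeated squaring. Binary of 10 = 1010.
9^1 ≡ 9 (mod 277); 9^2 ≡ 81 (mod 277); 9^4 ≡ 190 (mod 277); 9^8 ≡ 90 (mod 277)
9^10 = 9^2 × 9^8 ≡ 88 (mod 277)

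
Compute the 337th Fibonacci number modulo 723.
22

Matrix identity: Q^n = [[F_(n+1), F_n], [F_n, F_(n-1)]] with Q = [[1,1],[1,0]].
n = 337 = 101010001₂. Square-and-multiply, entries mod 723:
Q^1 = [[1,1],[1,0]]
Q^2 = (Q^1)² = [[2,1],[1,1]]
Q^5 = (Q^2)²·Q = [[8,5],[5,3]]
Q^10 = (Q^5)² = [[89,55],[55,34]]
Q^21 = (Q^10)²·Q = [[359,101],[101,258]]
Q^42 = (Q^21)² = [[266,139],[139,127]]
Q^84 = (Q^42)² = [[425,402],[402,23]]
Q^168 = (Q^84)² = [[250,69],[69,181]]
Q^337 = (Q^168)²·Q = [[118,22],[22,96]]
F_337 mod 723 = Q^337[0][1] = 22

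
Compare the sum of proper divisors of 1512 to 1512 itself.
abundant

Proper divisors of 1512: sum = 1 + 2 + 3 + 4 + 6 + 7 + 8 + 9 + ... + 252 + 378 + 504 + 756 (31 divisors) = 3288
Since 3288 > 1512, 1512 is abundant.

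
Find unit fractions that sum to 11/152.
1/14 + 1/1064

Greedy algorithm:
11/152: ceiling(152/11) = 14, use 1/14
1/1064: ceiling(1064/1) = 1064, use 1/1064
Result: 11/152 = 1/14 + 1/1064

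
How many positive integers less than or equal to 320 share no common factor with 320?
128

320 = 2^6 × 5
φ(n) = n × ∏(1 - 1/p) for each prime p dividing n
φ(320) = 320 × (1 - 1/2) × (1 - 1/5) = 128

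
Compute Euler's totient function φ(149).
148

149 = 149
φ(n) = n × ∏(1 - 1/p) for each prime p dividing n
φ(149) = 149 × (1 - 1/149) = 148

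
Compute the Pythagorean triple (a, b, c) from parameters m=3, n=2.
(5, 12, 13)

Euclid's formula: a = m² - n², b = 2mn, c = m² + n²
m = 3, n = 2
a = 3² - 2² = 9 - 4 = 5
b = 2 × 3 × 2 = 12
c = 3² + 2² = 9 + 4 = 13
Verification: 5² + 12² = 25 + 144 = 169 = 13² ✓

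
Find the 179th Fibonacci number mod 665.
191

Matrix identity: Q^n = [[F_(n+1), F_n], [F_n, F_(n-1)]] with Q = [[1,1],[1,0]].
n = 179 = 10110011₂. Square-and-multiply, entries mod 665:
Q^1 = [[1,1],[1,0]]
Q^2 = (Q^1)² = [[2,1],[1,1]]
Q^5 = (Q^2)²·Q = [[8,5],[5,3]]
Q^11 = (Q^5)²·Q = [[144,89],[89,55]]
Q^22 = (Q^11)² = [[62,421],[421,306]]
Q^44 = (Q^22)² = [[205,648],[648,222]]
Q^89 = (Q^44)²·Q = [[475,419],[419,56]]
Q^179 = (Q^89)²·Q = [[570,191],[191,379]]
F_179 mod 665 = Q^179[0][1] = 191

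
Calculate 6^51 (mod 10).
6

Repeated squaring. Binary of 51 = 110011.
6^1 ≡ 6 (mod 10); 6^2 ≡ 6 (mod 10); 6^4 ≡ 6 (mod 10); 6^8 ≡ 6 (mod 10); 6^16 ≡ 6 (mod 10); 6^32 ≡ 6 (mod 10)
6^51 = 6^1 × 6^2 × 6^16 × 6^32 ≡ 6 (mod 10)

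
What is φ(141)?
92

141 = 3 × 47
φ(n) = n × ∏(1 - 1/p) for each prime p dividing n
φ(141) = 141 × (1 - 1/3) × (1 - 1/47) = 92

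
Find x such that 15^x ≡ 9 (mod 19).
4

Baby-step giant-step with step n = ⌈√19⌉ = 5.
Baby steps 15^j mod 19 (j:value) for j=0..4: 0:1, 1:15, 2:16, 3:12, 4:9.
h = 9 is already in the table at j=4, so x = 4.
Check: 15^4 ≡ 9 (mod 19).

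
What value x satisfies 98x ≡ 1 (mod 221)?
106

gcd(98, 221) = 1, so the inverse exists.
Extended Euclidean algorithm on (221, 98):
221 = 2 × 98 + 25  ⟹  25 = (1)·221 + (-2)·98
98 = 3 × 25 + 23  ⟹  23 = (-3)·221 + (7)·98
25 = 1 × 23 + 2  ⟹  2 = (4)·221 + (-9)·98
23 = 11 × 2 + 1  ⟹  1 = (-47)·221 + (106)·98
So (106)·98 ≡ 1 (mod 221), i.e. 98^(-1) ≡ 106 (mod 221).
Check: 98 × 106 = 10388 ≡ 1 (mod 221)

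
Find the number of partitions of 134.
8149040695

p(n) counts ways to write n as a sum of positive integers (order ignored).
Euler's pentagonal recurrence: p(k) = p(k-1) + p(k-2) - p(k-5) - p(k-7) + p(k-12) + p(k-15) - ... (offsets j(3j∓1)/2, signs ++--, p(0)=1, p(<0)=0).
DP table for k = 0..133: p(0)=1, p(1)=1, p(2)=2, p(3)=3, p(4)=5, p(5)=7, p(6)=11, p(7)=15, p(8)=22, p(9)=30, p(10)=42, p(11)=56, p(12)=77, p(13)=101, p(14)=135, p(15)=176, p(16)=231, p(17)=297, p(18)=385, p(19)=490, p(20)=627, p(21)=792, p(22)=1002, p(23)=1255, p(24)=1575, p(25)=1958, p(26)=2436, p(27)=3010, p(28)=3718, p(29)=4565, p(30)=5604, p(31)=6842, p(32)=8349, p(33)=10143, p(34)=12310, p(35)=14883, p(36)=17977, p(37)=21637, p(38)=26015, p(39)=31185, p(40)=37338, p(41)=44583, p(42)=53174, p(43)=63261, p(44)=75175, p(45)=89134, p(46)=105558, p(47)=124754, p(48)=147273, p(49)=173525, p(50)=204226, p(51)=239943, p(52)=281589, p(53)=329931, p(54)=386155, p(55)=451276, p(56)=526823, p(57)=614154, p(58)=715220, p(59)=831820, p(60)=966467, p(61)=1121505, p(62)=1300156, p(63)=1505499, p(64)=1741630, p(65)=2012558, p(66)=2323520, p(67)=2679689, p(68)=3087735, p(69)=3554345, p(70)=4087968, p(71)=4697205, p(72)=5392783, p(73)=6185689, p(74)=7089500, p(75)=8118264, p(76)=9289091, p(77)=10619863, p(78)=12132164, p(79)=13848650, p(80)=15796476, p(81)=18004327, p(82)=20506255, p(83)=23338469, p(84)=26543660, p(85)=30167357, p(86)=34262962, p(87)=38887673, p(88)=44108109, p(89)=49995925, p(90)=56634173, p(91)=64112359, p(92)=72533807, p(93)=82010177, p(94)=92669720, p(95)=104651419, p(96)=118114304, p(97)=133230930, p(98)=150198136, p(99)=169229875, p(100)=190569292, p(101)=214481126, p(102)=241265379, p(103)=271248950, p(104)=304801365, p(105)=342325709, p(106)=384276336, p(107)=431149389, p(108)=483502844, p(109)=541946240, p(110)=607163746, p(111)=679903203, p(112)=761002156, p(113)=851376628, p(114)=952050665, p(115)=1064144451, p(116)=1188908248, p(117)=1327710076, p(118)=1482074143, p(119)=1653668665, p(120)=1844349560, p(121)=2056148051, p(122)=2291320912, p(123)=2552338241, p(124)=2841940500, p(125)=3163127352, p(126)=3519222692, p(127)=3913864295, p(128)=4351078600, p(129)=4835271870, p(130)=5371315400, p(131)=5964539504, p(132)=6620830889, p(133)=7346629512.
Final step: p(134) = p(133) + p(132) - p(129) - p(127) + p(122) + p(119) - p(112) - p(108) + p(99) + p(94) - p(83) - p(77) + p(64) + p(57) - p(42) - p(34) + p(17) + p(8)
= 7346629512 + 6620830889 - 4835271870 - 3913864295 + 2291320912 + 1653668665 - 761002156 - 483502844 + 169229875 + 92669720 - 23338469 - 10619863 + 1741630 + 614154 - 53174 - 12310 + 297 + 22
= 8149040695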